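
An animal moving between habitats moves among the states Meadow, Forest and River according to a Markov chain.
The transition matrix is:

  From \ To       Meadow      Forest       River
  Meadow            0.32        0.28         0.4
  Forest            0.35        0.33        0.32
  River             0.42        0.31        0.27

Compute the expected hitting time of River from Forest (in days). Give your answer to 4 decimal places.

2.8803

Let t(s) be the expected number of days to first reach River from state s, with t(River) = 0. Conditioning on the first day:
t(Meadow) = 1 + 0.32·t(Meadow) + 0.28·t(Forest)
t(Forest) = 1 + 0.35·t(Meadow) + 0.33·t(Forest)
Solving: t(Meadow) = 2.6566, t(Forest) = 2.8803.
Expected days from Forest to River: 2.8803.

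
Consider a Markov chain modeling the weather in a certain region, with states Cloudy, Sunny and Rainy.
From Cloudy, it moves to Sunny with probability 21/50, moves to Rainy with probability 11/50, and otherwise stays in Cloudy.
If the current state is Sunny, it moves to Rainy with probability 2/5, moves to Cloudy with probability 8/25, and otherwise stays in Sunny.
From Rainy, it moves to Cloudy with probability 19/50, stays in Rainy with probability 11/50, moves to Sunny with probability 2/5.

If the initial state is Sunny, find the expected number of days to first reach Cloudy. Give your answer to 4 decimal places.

2.9382

Let t(s) be the expected number of days to first reach Cloudy from state s, with t(Cloudy) = 0. Conditioning on the first day:
t(Sunny) = 1 + 0.28·t(Sunny) + 0.4·t(Rainy)
t(Rainy) = 1 + 0.4·t(Sunny) + 0.22·t(Rainy)
Solving: t(Sunny) = 2.9382, t(Rainy) = 2.7888.
Expected days from Sunny to Cloudy: 2.9382.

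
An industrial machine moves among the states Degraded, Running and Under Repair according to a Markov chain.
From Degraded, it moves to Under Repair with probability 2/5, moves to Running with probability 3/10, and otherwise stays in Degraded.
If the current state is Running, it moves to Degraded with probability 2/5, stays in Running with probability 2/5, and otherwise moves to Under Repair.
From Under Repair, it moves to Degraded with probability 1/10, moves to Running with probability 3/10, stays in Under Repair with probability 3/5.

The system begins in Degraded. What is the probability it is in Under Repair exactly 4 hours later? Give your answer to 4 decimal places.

0.4170

Propagate the distribution vector 4 hours from Degraded.
After 0 hours: (1.0000, 0.0000, 0.0000)
After 1 hour: (0.3000, 0.3000, 0.4000)
After 2 hours: (0.2500, 0.3300, 0.4200)
After 3 hours: (0.2490, 0.3330, 0.4180)
After 4 hours: (0.2497, 0.3333, 0.4170)
P(in Under Repair after 4 hours) = 0.4170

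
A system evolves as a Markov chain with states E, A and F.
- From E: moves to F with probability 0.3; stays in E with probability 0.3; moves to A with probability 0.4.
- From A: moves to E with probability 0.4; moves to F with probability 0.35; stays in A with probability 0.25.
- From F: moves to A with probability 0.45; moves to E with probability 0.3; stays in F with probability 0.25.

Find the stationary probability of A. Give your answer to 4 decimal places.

Let the stationary distribution be π with π = πP and π_1 + π_2 + π_3 = 1.
π_1 = 0.3·π_1 + 0.4·π_2 + 0.3·π_3
π_2 = 0.4·π_1 + 0.25·π_2 + 0.45·π_3
Solving with the normalization constraint gives π = (0.3361, 0.3610, 0.3029).
So the stationary probability of A is 0.3610.

0.3610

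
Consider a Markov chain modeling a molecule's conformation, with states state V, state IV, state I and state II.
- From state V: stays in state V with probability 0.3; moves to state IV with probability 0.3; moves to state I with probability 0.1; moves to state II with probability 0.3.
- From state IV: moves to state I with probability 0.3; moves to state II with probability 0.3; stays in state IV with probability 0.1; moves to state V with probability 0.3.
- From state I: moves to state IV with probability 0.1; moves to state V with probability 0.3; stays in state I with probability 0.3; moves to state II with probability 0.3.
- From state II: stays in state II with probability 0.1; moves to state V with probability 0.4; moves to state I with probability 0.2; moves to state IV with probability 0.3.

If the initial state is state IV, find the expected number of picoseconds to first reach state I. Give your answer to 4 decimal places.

4.7619

Let t(s) be the expected number of picoseconds to first reach state I from state s, with t(state I) = 0. Conditioning on the first picosecond:
t(state V) = 1 + 0.3·t(state V) + 0.3·t(state IV) + 0.3·t(state II)
t(state IV) = 1 + 0.3·t(state V) + 0.1·t(state IV) + 0.3·t(state II)
t(state II) = 1 + 0.4·t(state V) + 0.3·t(state IV) + 0.1·t(state II)
Solving: t(state V) = 5.7143, t(state IV) = 4.7619, t(state II) = 5.2381.
Expected picoseconds from state IV to state I: 4.7619.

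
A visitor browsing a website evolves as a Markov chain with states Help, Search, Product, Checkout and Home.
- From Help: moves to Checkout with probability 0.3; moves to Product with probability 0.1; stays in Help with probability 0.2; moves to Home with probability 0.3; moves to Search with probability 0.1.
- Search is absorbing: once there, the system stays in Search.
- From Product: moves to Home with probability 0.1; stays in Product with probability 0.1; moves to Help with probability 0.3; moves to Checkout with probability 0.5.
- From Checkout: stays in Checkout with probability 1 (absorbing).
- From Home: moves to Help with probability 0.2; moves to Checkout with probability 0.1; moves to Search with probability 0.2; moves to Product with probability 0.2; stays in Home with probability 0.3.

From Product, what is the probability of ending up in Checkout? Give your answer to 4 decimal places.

Let h(s) be the probability of absorption at Checkout starting from transient state s. Then h(Checkout) = 1 and h(Search) = 0. By first-step analysis:
h(Help) = 0.2·h(Help) + 0.1·0 + 0.1·h(Product) + 0.3·1 + 0.3·h(Home)
h(Product) = 0.3·h(Help) + 0.1·h(Product) + 0.5·1 + 0.1·h(Home)
h(Home) = 0.2·h(Help) + 0.2·0 + 0.2·h(Product) + 0.1·1 + 0.3·h(Home)
Solving: h(Help) = 0.7023, h(Product) = 0.8550, h(Home) = 0.5878.
Starting from Product, the probability is 0.8550.

0.8550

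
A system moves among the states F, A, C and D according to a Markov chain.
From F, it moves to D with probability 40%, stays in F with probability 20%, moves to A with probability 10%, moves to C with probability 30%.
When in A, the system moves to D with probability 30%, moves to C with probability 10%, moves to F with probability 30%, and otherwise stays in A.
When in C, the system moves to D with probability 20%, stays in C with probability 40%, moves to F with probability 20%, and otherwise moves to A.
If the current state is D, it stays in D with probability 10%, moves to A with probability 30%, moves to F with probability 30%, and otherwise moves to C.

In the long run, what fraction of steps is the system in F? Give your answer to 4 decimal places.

Let the stationary distribution be π with π = πP and π_1 + π_2 + π_3 + π_4 = 1.
π_1 = 0.2·π_1 + 0.3·π_2 + 0.2·π_3 + 0.3·π_4
π_2 = 0.1·π_1 + 0.3·π_2 + 0.2·π_3 + 0.3·π_4
π_3 = 0.3·π_1 + 0.1·π_2 + 0.4·π_3 + 0.3·π_4
Solving with the normalization constraint gives π = (0.2469, 0.2222, 0.2840, 0.2469).
So the stationary probability of F is 0.2469.

0.2469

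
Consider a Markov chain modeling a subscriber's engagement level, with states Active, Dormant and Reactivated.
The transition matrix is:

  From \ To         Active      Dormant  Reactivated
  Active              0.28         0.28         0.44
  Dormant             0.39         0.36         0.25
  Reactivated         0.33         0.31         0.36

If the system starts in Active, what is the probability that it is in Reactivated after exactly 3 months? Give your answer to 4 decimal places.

0.3519

Propagate the distribution vector 3 months from Active.
After 0 months: (1.0000, 0.0000, 0.0000)
After 1 month: (0.2800, 0.2800, 0.4400)
After 2 months: (0.3328, 0.3156, 0.3516)
After 3 months: (0.3323, 0.3158, 0.3519)
P(in Reactivated after 3 months) = 0.3519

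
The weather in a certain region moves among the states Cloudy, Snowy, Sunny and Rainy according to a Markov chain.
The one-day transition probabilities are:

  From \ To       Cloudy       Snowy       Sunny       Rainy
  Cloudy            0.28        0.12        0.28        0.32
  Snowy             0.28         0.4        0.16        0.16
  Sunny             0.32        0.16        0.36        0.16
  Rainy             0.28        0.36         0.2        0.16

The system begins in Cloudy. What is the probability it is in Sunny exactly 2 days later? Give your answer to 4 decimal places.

0.2624

Propagate the distribution vector 2 days from Cloudy.
After 0 days: (1.0000, 0.0000, 0.0000, 0.0000)
After 1 day: (0.2800, 0.1200, 0.2800, 0.3200)
After 2 days: (0.2912, 0.2416, 0.2624, 0.2048)
P(in Sunny after 2 days) = 0.2624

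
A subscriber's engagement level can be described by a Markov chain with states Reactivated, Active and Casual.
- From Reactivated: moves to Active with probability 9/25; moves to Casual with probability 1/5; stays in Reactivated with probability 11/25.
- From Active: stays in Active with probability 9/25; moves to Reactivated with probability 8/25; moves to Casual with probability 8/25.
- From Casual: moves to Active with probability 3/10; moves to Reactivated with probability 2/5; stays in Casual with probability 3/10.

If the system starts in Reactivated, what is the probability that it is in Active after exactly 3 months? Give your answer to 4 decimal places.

0.3442

Propagate the distribution vector 3 months from Reactivated.
After 0 months: (1.0000, 0.0000, 0.0000)
After 1 month: (0.4400, 0.3600, 0.2000)
After 2 months: (0.3888, 0.3480, 0.2632)
After 3 months: (0.3877, 0.3442, 0.2681)
P(in Active after 3 months) = 0.3442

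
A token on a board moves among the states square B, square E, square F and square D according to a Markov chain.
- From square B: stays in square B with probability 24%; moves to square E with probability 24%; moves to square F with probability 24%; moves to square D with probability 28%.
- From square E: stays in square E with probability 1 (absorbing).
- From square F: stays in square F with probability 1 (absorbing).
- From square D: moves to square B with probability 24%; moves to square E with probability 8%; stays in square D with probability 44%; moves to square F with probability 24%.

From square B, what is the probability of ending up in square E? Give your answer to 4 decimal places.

Let h(s) be the probability of absorption at square E starting from transient state s. Then h(square E) = 1 and h(square F) = 0. By first-step analysis:
h(square B) = 0.24·h(square B) + 0.24·1 + 0.24·0 + 0.28·h(square D)
h(square D) = 0.24·h(square B) + 0.08·1 + 0.24·0 + 0.44·h(square D)
Solving: h(square B) = 0.4375, h(square D) = 0.3304.
Starting from square B, the probability is 0.4375.

0.4375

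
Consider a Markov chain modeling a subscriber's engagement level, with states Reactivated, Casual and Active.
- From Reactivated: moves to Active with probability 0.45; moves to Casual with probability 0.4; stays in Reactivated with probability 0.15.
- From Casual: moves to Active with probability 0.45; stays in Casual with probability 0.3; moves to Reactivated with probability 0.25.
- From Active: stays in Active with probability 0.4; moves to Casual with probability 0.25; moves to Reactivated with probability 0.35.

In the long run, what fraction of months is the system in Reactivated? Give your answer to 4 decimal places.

0.2662

Let the stationary distribution be π with π = πP and π_1 + π_2 + π_3 = 1.
π_1 = 0.15·π_1 + 0.25·π_2 + 0.35·π_3
π_2 = 0.4·π_1 + 0.3·π_2 + 0.25·π_3
Solving with the normalization constraint gives π = (0.2662, 0.3052, 0.4286).
So the stationary probability of Reactivated is 0.2662.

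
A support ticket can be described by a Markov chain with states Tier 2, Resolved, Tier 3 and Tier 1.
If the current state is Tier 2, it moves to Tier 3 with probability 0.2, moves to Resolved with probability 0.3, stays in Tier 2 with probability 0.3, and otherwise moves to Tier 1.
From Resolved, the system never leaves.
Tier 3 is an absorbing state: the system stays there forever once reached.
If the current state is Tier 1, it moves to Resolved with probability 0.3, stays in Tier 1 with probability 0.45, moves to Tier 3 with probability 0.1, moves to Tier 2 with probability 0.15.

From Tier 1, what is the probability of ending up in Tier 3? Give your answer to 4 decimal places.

0.2817

Let h(s) be the probability of absorption at Tier 3 starting from transient state s. Then h(Tier 3) = 1 and h(Resolved) = 0. By first-step analysis:
h(Tier 2) = 0.3·h(Tier 2) + 0.3·0 + 0.2·1 + 0.2·h(Tier 1)
h(Tier 1) = 0.15·h(Tier 2) + 0.3·0 + 0.1·1 + 0.45·h(Tier 1)
Solving: h(Tier 2) = 0.3662, h(Tier 1) = 0.2817.
Starting from Tier 1, the probability is 0.2817.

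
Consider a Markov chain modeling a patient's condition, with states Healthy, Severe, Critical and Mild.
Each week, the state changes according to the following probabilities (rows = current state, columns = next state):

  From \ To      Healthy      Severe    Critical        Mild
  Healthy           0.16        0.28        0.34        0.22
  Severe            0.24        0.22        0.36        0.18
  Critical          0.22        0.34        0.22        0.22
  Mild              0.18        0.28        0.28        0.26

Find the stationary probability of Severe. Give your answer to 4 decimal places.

Let the stationary distribution be π with π = πP and π_1 + π_2 + π_3 + π_4 = 1.
π_1 = 0.16·π_1 + 0.24·π_2 + 0.22·π_3 + 0.18·π_4
π_2 = 0.28·π_1 + 0.22·π_2 + 0.34·π_3 + 0.28·π_4
π_3 = 0.34·π_1 + 0.36·π_2 + 0.22·π_3 + 0.28·π_4
Solving with the normalization constraint gives π = (0.2046, 0.2810, 0.2969, 0.2175).
So the stationary probability of Severe is 0.2810.

0.2810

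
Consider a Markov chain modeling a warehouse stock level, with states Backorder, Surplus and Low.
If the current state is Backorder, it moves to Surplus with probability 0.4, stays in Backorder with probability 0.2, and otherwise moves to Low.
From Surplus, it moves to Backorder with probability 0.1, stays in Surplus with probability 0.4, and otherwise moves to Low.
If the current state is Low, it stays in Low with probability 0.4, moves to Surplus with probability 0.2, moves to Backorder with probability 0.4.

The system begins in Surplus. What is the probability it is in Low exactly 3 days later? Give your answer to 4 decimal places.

0.4300

Propagate the distribution vector 3 days from Surplus.
After 0 days: (0.0000, 1.0000, 0.0000)
After 1 day: (0.1000, 0.4000, 0.5000)
After 2 days: (0.2600, 0.3000, 0.4400)
After 3 days: (0.2580, 0.3120, 0.4300)
P(in Low after 3 days) = 0.4300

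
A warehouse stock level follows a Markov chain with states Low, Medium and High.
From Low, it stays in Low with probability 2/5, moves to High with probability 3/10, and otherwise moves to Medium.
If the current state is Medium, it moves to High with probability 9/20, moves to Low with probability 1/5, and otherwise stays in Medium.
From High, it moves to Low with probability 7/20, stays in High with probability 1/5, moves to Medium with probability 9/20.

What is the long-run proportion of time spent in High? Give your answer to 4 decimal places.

Let the stationary distribution be π with π = πP and π_1 + π_2 + π_3 = 1.
π_1 = 0.4·π_1 + 0.2·π_2 + 0.35·π_3
π_2 = 0.3·π_1 + 0.35·π_2 + 0.45·π_3
Solving with the normalization constraint gives π = (0.3105, 0.3667, 0.3227).
So the stationary probability of High is 0.3227.

0.3227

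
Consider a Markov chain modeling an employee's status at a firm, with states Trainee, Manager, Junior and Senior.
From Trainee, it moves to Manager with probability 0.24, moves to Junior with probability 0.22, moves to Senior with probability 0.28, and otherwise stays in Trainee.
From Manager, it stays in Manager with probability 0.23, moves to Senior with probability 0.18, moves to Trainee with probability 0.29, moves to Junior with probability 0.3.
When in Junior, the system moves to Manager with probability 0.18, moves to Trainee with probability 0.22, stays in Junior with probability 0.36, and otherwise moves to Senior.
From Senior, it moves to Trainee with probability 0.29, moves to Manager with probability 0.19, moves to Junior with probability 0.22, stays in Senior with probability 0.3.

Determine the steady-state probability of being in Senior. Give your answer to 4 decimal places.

0.2532

Let the stationary distribution be π with π = πP and π_1 + π_2 + π_3 + π_4 = 1.
π_1 = 0.26·π_1 + 0.29·π_2 + 0.22·π_3 + 0.29·π_4
π_2 = 0.24·π_1 + 0.23·π_2 + 0.18·π_3 + 0.19·π_4
π_3 = 0.22·π_1 + 0.3·π_2 + 0.36·π_3 + 0.22·π_4
Solving with the normalization constraint gives π = (0.2628, 0.2087, 0.2752, 0.2532).
So the stationary probability of Senior is 0.2532.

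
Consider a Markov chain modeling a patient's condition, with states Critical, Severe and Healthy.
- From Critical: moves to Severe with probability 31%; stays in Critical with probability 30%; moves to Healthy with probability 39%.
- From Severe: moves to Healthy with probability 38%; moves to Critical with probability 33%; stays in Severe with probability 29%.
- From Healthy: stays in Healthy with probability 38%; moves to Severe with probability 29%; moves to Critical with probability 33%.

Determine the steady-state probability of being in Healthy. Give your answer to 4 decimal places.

Let the stationary distribution be π with π = πP and π_1 + π_2 + π_3 = 1.
π_1 = 0.3·π_1 + 0.33·π_2 + 0.33·π_3
π_2 = 0.31·π_1 + 0.29·π_2 + 0.29·π_3
Solving with the normalization constraint gives π = (0.3204, 0.2964, 0.3832).
So the stationary probability of Healthy is 0.3832.

0.3832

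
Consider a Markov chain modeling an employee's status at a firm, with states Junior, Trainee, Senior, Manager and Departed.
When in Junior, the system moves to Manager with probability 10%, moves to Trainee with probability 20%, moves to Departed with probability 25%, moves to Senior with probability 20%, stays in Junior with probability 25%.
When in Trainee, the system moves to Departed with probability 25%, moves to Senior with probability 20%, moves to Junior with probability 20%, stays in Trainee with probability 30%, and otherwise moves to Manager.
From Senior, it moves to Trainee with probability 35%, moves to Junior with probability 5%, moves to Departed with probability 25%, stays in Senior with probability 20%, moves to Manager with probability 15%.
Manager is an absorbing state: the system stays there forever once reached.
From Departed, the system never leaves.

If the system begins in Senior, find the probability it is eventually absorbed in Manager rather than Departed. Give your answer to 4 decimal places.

Let h(s) be the probability of absorption at Manager starting from transient state s. Then h(Manager) = 1 and h(Departed) = 0. By first-step analysis:
h(Junior) = 0.25·h(Junior) + 0.2·h(Trainee) + 0.2·h(Senior) + 0.1·1 + 0.25·0
h(Trainee) = 0.2·h(Junior) + 0.3·h(Trainee) + 0.2·h(Senior) + 0.05·1 + 0.25·0
h(Senior) = 0.05·h(Junior) + 0.35·h(Trainee) + 0.2·h(Senior) + 0.15·1 + 0.25·0
Solving: h(Junior) = 0.2800, h(Trainee) = 0.2400, h(Senior) = 0.3100.
Starting from Senior, the probability is 0.3100.

0.3100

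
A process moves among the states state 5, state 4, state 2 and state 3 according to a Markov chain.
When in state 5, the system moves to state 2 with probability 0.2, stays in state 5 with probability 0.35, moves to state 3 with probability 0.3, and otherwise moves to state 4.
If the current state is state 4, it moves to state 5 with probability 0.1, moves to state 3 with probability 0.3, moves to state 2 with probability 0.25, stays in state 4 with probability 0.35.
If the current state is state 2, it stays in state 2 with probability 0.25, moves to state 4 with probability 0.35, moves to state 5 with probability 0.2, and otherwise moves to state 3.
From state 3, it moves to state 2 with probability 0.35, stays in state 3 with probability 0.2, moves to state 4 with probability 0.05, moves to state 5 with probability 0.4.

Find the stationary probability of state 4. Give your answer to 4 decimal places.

Let the stationary distribution be π with π = πP and π_1 + π_2 + π_3 + π_4 = 1.
π_1 = 0.35·π_1 + 0.1·π_2 + 0.2·π_3 + 0.4·π_4
π_2 = 0.15·π_1 + 0.35·π_2 + 0.35·π_3 + 0.05·π_4
π_3 = 0.2·π_1 + 0.25·π_2 + 0.25·π_3 + 0.35·π_4
Solving with the normalization constraint gives π = (0.2678, 0.2218, 0.2615, 0.2490).
So the stationary probability of state 4 is 0.2218.

0.2218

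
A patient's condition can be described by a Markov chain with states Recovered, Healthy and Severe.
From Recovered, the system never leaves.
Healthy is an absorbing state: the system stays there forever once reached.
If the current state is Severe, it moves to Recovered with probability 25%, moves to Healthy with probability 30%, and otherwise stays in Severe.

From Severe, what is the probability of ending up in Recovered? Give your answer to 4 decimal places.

0.4545

Let h(s) be the probability of absorption at Recovered starting from transient state s. Then h(Recovered) = 1 and h(Healthy) = 0. By first-step analysis:
h(Severe) = 0.25·1 + 0.3·0 + 0.45·h(Severe)
Solving: h(Severe) = 0.4545.
Starting from Severe, the probability is 0.4545.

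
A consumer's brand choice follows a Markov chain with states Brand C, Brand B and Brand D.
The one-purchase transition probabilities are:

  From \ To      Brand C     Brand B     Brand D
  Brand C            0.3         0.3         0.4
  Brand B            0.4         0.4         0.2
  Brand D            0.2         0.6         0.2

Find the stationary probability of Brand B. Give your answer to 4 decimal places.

Let the stationary distribution be π with π = πP and π_1 + π_2 + π_3 = 1.
π_1 = 0.3·π_1 + 0.4·π_2 + 0.2·π_3
π_2 = 0.3·π_1 + 0.4·π_2 + 0.6·π_3
Solving with the normalization constraint gives π = (0.3158, 0.4211, 0.2632).
So the stationary probability of Brand B is 0.4211.

0.4211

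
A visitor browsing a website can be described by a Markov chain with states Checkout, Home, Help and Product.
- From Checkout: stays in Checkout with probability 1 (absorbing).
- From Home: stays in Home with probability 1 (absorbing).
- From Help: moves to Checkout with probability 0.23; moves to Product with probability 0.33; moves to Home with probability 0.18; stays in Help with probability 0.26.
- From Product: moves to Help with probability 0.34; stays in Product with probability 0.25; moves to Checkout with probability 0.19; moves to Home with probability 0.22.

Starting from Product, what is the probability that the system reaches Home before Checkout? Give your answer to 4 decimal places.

0.5059

Let h(s) be the probability of absorption at Home starting from transient state s. Then h(Home) = 1 and h(Checkout) = 0. By first-step analysis:
h(Help) = 0.23·0 + 0.18·1 + 0.26·h(Help) + 0.33·h(Product)
h(Product) = 0.19·0 + 0.22·1 + 0.34·h(Help) + 0.25·h(Product)
Solving: h(Help) = 0.4688, h(Product) = 0.5059.
Starting from Product, the probability is 0.5059.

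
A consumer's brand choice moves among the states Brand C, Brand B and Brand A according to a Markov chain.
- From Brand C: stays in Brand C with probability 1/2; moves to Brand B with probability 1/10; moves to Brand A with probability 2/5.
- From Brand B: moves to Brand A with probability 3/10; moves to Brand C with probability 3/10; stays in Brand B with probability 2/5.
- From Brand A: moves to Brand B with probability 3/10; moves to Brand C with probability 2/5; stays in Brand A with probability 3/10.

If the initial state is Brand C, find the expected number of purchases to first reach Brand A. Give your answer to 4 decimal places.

Let t(s) be the expected number of purchases to first reach Brand A from state s, with t(Brand A) = 0. Conditioning on the first purchase:
t(Brand C) = 1 + 0.5·t(Brand C) + 0.1·t(Brand B)
t(Brand B) = 1 + 0.3·t(Brand C) + 0.4·t(Brand B)
Solving: t(Brand C) = 2.5926, t(Brand B) = 2.9630.
Expected purchases from Brand C to Brand A: 2.5926.

2.5926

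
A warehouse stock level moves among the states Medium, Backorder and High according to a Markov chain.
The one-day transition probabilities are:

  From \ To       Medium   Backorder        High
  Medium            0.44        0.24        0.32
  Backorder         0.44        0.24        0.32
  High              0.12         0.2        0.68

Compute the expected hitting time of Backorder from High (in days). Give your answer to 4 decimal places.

4.8295

Let t(s) be the expected number of days to first reach Backorder from state s, with t(Backorder) = 0. Conditioning on the first day:
t(Medium) = 1 + 0.44·t(Medium) + 0.32·t(High)
t(High) = 1 + 0.12·t(Medium) + 0.68·t(High)
Solving: t(Medium) = 4.5455, t(High) = 4.8295.
Expected days from High to Backorder: 4.8295.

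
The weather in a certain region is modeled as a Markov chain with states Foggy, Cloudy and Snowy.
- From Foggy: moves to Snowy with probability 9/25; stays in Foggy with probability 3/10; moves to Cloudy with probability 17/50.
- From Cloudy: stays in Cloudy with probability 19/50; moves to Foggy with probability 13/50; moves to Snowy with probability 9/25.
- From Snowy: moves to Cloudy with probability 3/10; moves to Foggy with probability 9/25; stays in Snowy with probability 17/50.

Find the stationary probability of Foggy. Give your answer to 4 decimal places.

0.3076

Let the stationary distribution be π with π = πP and π_1 + π_2 + π_3 = 1.
π_1 = 0.3·π_1 + 0.26·π_2 + 0.36·π_3
π_2 = 0.34·π_1 + 0.38·π_2 + 0.3·π_3
Solving with the normalization constraint gives π = (0.3076, 0.3395, 0.3529).
So the stationary probability of Foggy is 0.3076.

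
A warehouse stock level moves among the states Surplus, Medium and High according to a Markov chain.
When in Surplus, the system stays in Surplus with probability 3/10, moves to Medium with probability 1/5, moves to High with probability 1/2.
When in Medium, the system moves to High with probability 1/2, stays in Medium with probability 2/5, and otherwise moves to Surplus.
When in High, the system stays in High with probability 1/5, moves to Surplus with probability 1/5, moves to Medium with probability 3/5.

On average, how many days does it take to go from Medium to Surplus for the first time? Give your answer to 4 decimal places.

Let t(s) be the expected number of days to first reach Surplus from state s, with t(Surplus) = 0. Conditioning on the first day:
t(Medium) = 1 + 0.4·t(Medium) + 0.5·t(High)
t(High) = 1 + 0.6·t(Medium) + 0.2·t(High)
Solving: t(Medium) = 7.2222, t(High) = 6.6667.
Expected days from Medium to Surplus: 7.2222.

7.2222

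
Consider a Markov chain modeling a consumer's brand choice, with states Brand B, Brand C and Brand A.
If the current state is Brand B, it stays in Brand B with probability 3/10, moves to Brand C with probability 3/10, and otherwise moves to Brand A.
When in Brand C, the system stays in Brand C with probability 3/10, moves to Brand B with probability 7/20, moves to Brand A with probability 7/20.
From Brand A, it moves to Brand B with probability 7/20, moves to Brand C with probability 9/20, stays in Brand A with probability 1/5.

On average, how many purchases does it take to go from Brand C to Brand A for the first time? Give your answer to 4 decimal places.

2.7273

Let t(s) be the expected number of purchases to first reach Brand A from state s, with t(Brand A) = 0. Conditioning on the first purchase:
t(Brand B) = 1 + 0.3·t(Brand B) + 0.3·t(Brand C)
t(Brand C) = 1 + 0.35·t(Brand B) + 0.3·t(Brand C)
Solving: t(Brand B) = 2.5974, t(Brand C) = 2.7273.
Expected purchases from Brand C to Brand A: 2.7273.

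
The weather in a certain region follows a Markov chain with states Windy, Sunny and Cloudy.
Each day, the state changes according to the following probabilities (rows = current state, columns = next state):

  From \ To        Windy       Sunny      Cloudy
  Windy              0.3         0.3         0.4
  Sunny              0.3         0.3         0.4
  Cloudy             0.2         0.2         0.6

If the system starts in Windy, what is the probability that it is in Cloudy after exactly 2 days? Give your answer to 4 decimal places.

0.4800

Sum over the intermediate state after 1 day:
P = P(Windy→Windy)·P(Windy→Cloudy) + P(Windy→Sunny)·P(Sunny→Cloudy) + P(Windy→Cloudy)·P(Cloudy→Cloudy)
  = 0.3×0.4 + 0.3×0.4 + 0.4×0.6
  = 0.1200 + 0.1200 + 0.2400 = 0.4800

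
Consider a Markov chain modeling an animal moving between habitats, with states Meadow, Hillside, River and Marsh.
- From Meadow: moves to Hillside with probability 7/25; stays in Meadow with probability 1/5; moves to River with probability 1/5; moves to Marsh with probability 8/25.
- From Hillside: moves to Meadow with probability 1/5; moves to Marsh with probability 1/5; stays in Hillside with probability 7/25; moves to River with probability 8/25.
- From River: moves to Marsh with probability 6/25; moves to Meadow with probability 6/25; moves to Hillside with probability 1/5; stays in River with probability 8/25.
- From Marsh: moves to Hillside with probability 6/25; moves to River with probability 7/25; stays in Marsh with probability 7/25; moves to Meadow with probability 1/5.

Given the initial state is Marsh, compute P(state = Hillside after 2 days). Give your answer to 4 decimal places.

Propagate the distribution vector 2 days from Marsh.
After 0 days: (0.0000, 0.0000, 0.0000, 1.0000)
After 1 day: (0.2000, 0.2400, 0.2800, 0.2800)
After 2 days: (0.2112, 0.2464, 0.2848, 0.2576)
P(in Hillside after 2 days) = 0.2464

0.2464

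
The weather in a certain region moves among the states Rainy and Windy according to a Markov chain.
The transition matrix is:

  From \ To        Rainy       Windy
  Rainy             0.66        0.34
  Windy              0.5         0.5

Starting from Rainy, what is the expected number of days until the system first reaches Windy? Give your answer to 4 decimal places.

2.9412

Let t(s) be the expected number of days to first reach Windy from state s, with t(Windy) = 0. Conditioning on the first day:
t(Rainy) = 1 + 0.66·t(Rainy)
Solving: t(Rainy) = 2.9412.
Expected days from Rainy to Windy: 2.9412.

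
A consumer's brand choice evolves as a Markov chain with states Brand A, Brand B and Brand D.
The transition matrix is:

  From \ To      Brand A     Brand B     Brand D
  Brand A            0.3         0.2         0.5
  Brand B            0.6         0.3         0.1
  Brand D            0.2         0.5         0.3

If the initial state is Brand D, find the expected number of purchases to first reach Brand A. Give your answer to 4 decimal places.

Let t(s) be the expected number of purchases to first reach Brand A from state s, with t(Brand A) = 0. Conditioning on the first purchase:
t(Brand B) = 1 + 0.3·t(Brand B) + 0.1·t(Brand D)
t(Brand D) = 1 + 0.5·t(Brand B) + 0.3·t(Brand D)
Solving: t(Brand B) = 1.8182, t(Brand D) = 2.7273.
Expected purchases from Brand D to Brand A: 2.7273.

2.7273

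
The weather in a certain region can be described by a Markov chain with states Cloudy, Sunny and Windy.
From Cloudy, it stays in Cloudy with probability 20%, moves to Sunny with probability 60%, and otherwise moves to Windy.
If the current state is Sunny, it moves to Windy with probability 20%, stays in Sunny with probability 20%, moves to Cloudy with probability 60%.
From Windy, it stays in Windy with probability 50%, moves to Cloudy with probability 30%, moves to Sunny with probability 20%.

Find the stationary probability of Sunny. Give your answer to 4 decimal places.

Let the stationary distribution be π with π = πP and π_1 + π_2 + π_3 = 1.
π_1 = 0.2·π_1 + 0.6·π_2 + 0.3·π_3
π_2 = 0.6·π_1 + 0.2·π_2 + 0.2·π_3
Solving with the normalization constraint gives π = (0.3673, 0.3469, 0.2857).
So the stationary probability of Sunny is 0.3469.

0.3469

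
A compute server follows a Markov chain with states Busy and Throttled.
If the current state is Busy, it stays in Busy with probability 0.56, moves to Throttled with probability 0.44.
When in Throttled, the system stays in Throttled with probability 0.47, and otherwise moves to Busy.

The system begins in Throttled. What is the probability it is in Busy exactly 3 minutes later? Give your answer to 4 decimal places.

Propagate the distribution vector 3 minutes from Throttled.
After 0 minutes: (0.0000, 1.0000)
After 1 minute: (0.5300, 0.4700)
After 2 minutes: (0.5459, 0.4541)
After 3 minutes: (0.5464, 0.4536)
P(in Busy after 3 minutes) = 0.5464

0.5464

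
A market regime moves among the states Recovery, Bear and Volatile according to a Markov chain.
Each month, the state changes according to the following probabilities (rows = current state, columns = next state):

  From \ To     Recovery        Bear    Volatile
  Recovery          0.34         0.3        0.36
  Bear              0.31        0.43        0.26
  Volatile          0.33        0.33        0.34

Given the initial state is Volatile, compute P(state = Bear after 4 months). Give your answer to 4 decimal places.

0.3558

Propagate the distribution vector 4 months from Volatile.
After 0 months: (0.0000, 0.0000, 1.0000)
After 1 month: (0.3300, 0.3300, 0.3400)
After 2 months: (0.3267, 0.3531, 0.3202)
After 3 months: (0.3262, 0.3555, 0.3183)
After 4 months: (0.3262, 0.3558, 0.3181)
P(in Bear after 4 months) = 0.3558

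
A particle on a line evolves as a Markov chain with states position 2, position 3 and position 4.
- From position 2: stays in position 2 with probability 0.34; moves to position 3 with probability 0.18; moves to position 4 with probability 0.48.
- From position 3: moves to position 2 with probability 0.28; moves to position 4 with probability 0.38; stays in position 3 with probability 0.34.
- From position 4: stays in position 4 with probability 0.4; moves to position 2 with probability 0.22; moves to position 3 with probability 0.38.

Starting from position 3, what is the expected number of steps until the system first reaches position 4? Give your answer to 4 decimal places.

Let t(s) be the expected number of steps to first reach position 4 from state s, with t(position 4) = 0. Conditioning on the first step:
t(position 2) = 1 + 0.34·t(position 2) + 0.18·t(position 3)
t(position 3) = 1 + 0.28·t(position 2) + 0.34·t(position 3)
Solving: t(position 2) = 2.1807, t(position 3) = 2.4403.
Expected steps from position 3 to position 4: 2.4403.

2.4403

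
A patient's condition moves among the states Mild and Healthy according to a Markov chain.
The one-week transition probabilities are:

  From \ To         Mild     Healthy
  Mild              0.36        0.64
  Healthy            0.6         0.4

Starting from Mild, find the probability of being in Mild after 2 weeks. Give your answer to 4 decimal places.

Sum over the intermediate state after 1 week:
P = P(Mild→Mild)·P(Mild→Mild) + P(Mild→Healthy)·P(Healthy→Mild)
  = 0.36×0.36 + 0.64×0.6
  = 0.1296 + 0.3840 = 0.5136

0.5136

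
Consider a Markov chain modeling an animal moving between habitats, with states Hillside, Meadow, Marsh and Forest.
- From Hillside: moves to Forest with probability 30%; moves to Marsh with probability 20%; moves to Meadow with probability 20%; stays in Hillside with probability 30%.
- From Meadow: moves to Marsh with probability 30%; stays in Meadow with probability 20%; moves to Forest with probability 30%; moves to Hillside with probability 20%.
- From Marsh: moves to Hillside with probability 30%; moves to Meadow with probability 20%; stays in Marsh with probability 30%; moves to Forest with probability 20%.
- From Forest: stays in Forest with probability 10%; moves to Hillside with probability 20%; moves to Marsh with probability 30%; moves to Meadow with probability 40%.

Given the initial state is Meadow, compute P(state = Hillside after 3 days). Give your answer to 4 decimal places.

Propagate the distribution vector 3 days from Meadow.
After 0 days: (0.0000, 1.0000, 0.0000, 0.0000)
After 1 day: (0.2000, 0.2000, 0.3000, 0.3000)
After 2 days: (0.2500, 0.2600, 0.2800, 0.2100)
After 3 days: (0.2530, 0.2420, 0.2750, 0.2300)
P(in Hillside after 3 days) = 0.2530

0.2530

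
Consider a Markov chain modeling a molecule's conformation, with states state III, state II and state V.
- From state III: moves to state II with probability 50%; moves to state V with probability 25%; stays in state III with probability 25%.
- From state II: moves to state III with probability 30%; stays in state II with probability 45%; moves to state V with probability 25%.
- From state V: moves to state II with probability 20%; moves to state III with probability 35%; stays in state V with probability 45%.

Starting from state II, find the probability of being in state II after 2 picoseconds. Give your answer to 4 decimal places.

0.4025

Sum over the intermediate state after 1 picosecond:
P = P(state II→state III)·P(state III→state II) + P(state II→state II)·P(state II→state II) + P(state II→state V)·P(state V→state II)
  = 0.3×0.5 + 0.45×0.45 + 0.25×0.2
  = 0.1500 + 0.2025 + 0.0500 = 0.4025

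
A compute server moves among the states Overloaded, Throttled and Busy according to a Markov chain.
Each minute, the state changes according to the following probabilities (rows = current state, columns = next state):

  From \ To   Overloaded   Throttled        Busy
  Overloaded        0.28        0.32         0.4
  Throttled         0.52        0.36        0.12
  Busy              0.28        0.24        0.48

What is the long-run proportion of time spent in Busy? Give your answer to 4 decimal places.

0.3420

Let the stationary distribution be π with π = πP and π_1 + π_2 + π_3 = 1.
π_1 = 0.28·π_1 + 0.52·π_2 + 0.28·π_3
π_2 = 0.32·π_1 + 0.36·π_2 + 0.24·π_3
Solving with the normalization constraint gives π = (0.3532, 0.3048, 0.3420).
So the stationary probability of Busy is 0.3420.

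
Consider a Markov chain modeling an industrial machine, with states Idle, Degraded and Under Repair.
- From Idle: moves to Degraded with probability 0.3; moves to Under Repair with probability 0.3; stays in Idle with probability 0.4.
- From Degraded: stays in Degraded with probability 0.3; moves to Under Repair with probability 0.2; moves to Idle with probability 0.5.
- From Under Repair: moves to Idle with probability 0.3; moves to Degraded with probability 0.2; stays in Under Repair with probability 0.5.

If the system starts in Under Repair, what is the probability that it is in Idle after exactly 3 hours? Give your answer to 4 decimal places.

0.3870

Propagate the distribution vector 3 hours from Under Repair.
After 0 hours: (0.0000, 0.0000, 1.0000)
After 1 hour: (0.3000, 0.2000, 0.5000)
After 2 hours: (0.3700, 0.2500, 0.3800)
After 3 hours: (0.3870, 0.2620, 0.3510)
P(in Idle after 3 hours) = 0.3870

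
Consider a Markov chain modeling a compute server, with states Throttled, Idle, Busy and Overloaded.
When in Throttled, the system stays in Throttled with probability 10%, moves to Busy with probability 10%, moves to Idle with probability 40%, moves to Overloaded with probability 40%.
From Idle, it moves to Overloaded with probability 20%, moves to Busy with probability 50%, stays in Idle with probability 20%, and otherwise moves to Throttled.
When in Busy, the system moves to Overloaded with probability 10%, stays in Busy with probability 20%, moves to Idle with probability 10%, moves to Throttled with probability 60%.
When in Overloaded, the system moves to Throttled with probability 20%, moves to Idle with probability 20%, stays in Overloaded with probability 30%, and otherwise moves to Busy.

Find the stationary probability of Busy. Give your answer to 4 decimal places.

Let the stationary distribution be π with π = πP and π_1 + π_2 + π_3 + π_4 = 1.
π_1 = 0.1·π_1 + 0.1·π_2 + 0.6·π_3 + 0.2·π_4
π_2 = 0.4·π_1 + 0.2·π_2 + 0.1·π_3 + 0.2·π_4
π_3 = 0.1·π_1 + 0.5·π_2 + 0.2·π_3 + 0.3·π_4
Solving with the normalization constraint gives π = (0.2583, 0.2250, 0.2667, 0.2500).
So the stationary probability of Busy is 0.2667.

0.2667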